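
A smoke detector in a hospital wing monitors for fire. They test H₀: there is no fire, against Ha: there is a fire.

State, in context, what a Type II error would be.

A Type II error is failing to reject H₀ when H₀ is false.
Here that means remaining silent when actually there is a fire.

A Type II error would mean concluding that there is no fire (or at least failing to establish that there is a fire) when in fact there is a fire.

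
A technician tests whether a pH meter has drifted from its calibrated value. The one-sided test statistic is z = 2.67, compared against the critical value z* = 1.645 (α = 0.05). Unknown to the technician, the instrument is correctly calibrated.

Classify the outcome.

The conventional null hypothesis is that the instrument is correctly calibrated.
Since z = 2.67 > z* = 1.645, H₀ is rejected.
H₀ is true (actually the instrument is correctly calibrated).
Rejecting a true H₀ is a Type I error.

Type I error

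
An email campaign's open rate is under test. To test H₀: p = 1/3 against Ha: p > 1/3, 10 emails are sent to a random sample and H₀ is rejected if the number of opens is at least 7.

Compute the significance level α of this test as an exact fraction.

α = P(reject H₀ | H₀ true) = P(S ≥ 7 | p = 1/3), with S ~ Binomial(10, 1/3).
P(S ≥ 7) = Σ_{j=7}^{10} C(10,j)·(1/3)^j·(2/3)^{10-j} = 43/2187.

43/2187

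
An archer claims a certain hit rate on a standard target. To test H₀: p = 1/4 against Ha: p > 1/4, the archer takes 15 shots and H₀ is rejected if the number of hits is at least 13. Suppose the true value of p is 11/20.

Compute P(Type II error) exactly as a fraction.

β = P(fail to reject H₀ | Ha true) = P(X ≤ 12 | p = 11/20), X ~ Binomial(15, 11/20).
Summing C(15,j)·(11/20)^j·(9/20)^{15-j} for j = 0..12 gives 32418940857512713659/32768000000000000000.

32418940857512713659/32768000000000000000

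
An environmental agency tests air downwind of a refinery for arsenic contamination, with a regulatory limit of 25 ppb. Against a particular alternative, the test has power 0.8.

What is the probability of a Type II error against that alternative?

0.2

Power = 1 − β, so β = 1 − 0.8 = 0.2.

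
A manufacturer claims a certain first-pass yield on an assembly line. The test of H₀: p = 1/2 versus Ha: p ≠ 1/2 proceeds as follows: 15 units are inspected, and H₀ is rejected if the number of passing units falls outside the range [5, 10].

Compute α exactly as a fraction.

α = P(K ≤ 4 or K ≥ 11 | p = 1/2), K ~ Binomial(15, 1/2).
The two tails are symmetric, so α = 2·(1 + 15 + 105 + 455 + 1365)/2^15 = 3882/32768 = 1941/16384.

1941/16384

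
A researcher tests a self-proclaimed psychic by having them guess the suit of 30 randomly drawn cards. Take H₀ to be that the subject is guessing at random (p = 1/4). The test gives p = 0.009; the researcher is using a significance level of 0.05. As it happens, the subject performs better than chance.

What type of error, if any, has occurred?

Since p = 0.009 < α = 0.05, H₀ is rejected.
H₀ is false (actually the subject performs better than chance).
The decision matches the true state — no error.

No error (correct decision).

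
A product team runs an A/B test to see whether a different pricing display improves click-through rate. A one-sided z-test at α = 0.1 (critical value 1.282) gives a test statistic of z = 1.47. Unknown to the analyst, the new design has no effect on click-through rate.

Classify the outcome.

Type I error

The conventional null hypothesis is that the new design has no effect on click-through rate.
Since z = 1.47 > z* = 1.282, H₀ is rejected.
H₀ is true (actually the new design has no effect on click-through rate).
Rejecting a true H₀ is a Type I error.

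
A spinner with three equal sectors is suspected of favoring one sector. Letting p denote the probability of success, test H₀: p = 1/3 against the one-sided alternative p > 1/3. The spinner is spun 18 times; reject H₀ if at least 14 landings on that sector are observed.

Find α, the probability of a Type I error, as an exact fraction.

The Type I error probability is α = P(K ≥ 14) computed under H₀, where K ~ Binomial(18, 1/3).
Summing C(18,j)(1/3)^j(2/3)^{18−j} for j = 14,…,18 gives 56137/387420489.

56137/387420489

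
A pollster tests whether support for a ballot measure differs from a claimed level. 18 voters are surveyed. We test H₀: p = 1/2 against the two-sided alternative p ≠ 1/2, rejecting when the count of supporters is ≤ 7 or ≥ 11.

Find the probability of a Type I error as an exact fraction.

Under H₀, Y ~ Binomial(18, 1/2); α is the probability of landing in either tail, P(Y ≤ 7) + P(Y ≥ 11).
Each tail has probability (1 + 18 + 153 + 816 + 3060 + 8568 + 18564 + 31824)/262144; doubling gives α = 126008/262144 = 15751/32768.

15751/32768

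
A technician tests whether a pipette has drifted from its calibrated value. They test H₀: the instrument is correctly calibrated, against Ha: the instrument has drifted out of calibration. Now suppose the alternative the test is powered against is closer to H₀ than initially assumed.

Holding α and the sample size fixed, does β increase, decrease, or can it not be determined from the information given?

A smaller departure from H₀ means the test statistic under Ha is distributed closer to where it would be under H₀; rejection becomes less likely.

It increases.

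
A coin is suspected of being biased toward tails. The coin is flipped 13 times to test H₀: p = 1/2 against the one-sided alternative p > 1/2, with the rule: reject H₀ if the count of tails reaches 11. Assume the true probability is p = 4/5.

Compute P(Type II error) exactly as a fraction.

608334741/1220703125

A Type II error is failing to reject when Ha holds: with p = 4/5, β = P(K ≤ 10).
Adding the binomial probabilities P(K=0)+…+P(K=10) at p = 4/5 gives 608334741/1220703125.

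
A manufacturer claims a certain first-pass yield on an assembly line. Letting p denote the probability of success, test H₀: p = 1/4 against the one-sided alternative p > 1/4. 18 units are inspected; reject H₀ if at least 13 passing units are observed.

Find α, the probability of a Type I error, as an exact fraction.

α = P(reject H₀ | H₀ true) = P(S ≥ 13 | p = 1/4), with S ~ Binomial(18, 1/4).
Adding the binomial terms for j = 13 through 18 with p = 1/4 yields 588337/17179869184.

588337/17179869184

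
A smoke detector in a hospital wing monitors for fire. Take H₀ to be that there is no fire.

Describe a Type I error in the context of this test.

A Type I error is rejecting H₀ when H₀ is true.
Here that means sounding the alarm and evacuating the building when actually there is no fire.

A Type I error would mean concluding that there is a fire when in fact there is no fire.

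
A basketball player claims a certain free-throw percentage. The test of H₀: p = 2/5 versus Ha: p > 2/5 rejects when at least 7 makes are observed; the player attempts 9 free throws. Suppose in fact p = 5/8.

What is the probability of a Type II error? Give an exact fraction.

24101307/33554432

β = P(fail to reject H₀ | Ha true) = P(X ≤ 6 | p = 5/8), X ~ Binomial(9, 5/8).
Summing C(9,j)·(5/8)^j·(3/8)^{9-j} for j = 0..6 gives 24101307/33554432.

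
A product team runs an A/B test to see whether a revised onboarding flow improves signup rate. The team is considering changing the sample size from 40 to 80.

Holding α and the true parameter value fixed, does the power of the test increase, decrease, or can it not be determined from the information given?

A larger sample reduces the standard error, pulling the sampling distribution under Ha further from the non-rejection region.
Since power = 1 − β and β decreases, power increases.

It increases.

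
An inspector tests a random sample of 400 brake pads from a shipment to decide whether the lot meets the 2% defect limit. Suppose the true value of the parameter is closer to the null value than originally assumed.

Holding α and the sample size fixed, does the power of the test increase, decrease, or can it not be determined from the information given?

A smaller true effect puts the Ha sampling distribution closer to H₀, so more of it falls in the non-rejection region.
Since power = 1 − β and β increases, power decreases.

It decreases.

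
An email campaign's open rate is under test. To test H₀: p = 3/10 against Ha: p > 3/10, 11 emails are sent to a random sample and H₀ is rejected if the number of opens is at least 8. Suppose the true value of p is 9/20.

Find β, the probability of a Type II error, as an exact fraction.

4807868226029/5120000000000

Under the alternative p = 9/20, Y ~ Binomial(11, 9/20); β is the probability the test does not reject, P(Y < 8).
Adding the binomial probabilities P(Y=0)+…+P(Y=7) at p = 9/20 gives 4807868226029/5120000000000.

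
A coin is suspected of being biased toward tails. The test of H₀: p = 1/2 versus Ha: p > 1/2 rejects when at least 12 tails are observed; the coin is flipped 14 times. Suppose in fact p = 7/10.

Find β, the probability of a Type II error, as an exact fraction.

41958212136219/50000000000000

Under the alternative p = 7/10, S ~ Binomial(14, 7/10); β is the probability the test does not reject, P(S < 12).
Adding the binomial probabilities P(S=0)+…+P(S=11) at p = 7/10 gives 41958212136219/50000000000000.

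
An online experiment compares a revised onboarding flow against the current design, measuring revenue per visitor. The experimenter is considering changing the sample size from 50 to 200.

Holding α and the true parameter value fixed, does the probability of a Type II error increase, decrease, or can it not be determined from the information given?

It decreases.

A larger sample reduces the standard error, pulling the sampling distribution under Ha further from the non-rejection region.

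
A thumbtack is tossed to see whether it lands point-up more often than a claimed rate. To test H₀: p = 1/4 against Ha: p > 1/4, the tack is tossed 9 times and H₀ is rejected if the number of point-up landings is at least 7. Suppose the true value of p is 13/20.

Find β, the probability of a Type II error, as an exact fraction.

5301813769/8000000000

β = P(fail to reject H₀ | Ha true) = P(Y ≤ 6 | p = 13/20), Y ~ Binomial(9, 13/20).
Adding the binomial probabilities P(Y=0)+…+P(Y=6) at p = 13/20 gives 5301813769/8000000000.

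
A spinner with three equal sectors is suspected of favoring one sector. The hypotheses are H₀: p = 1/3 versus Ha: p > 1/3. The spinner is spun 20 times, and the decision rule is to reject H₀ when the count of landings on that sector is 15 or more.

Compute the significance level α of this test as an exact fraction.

The Type I error probability is α = P(S ≥ 15) computed under H₀, where S ~ Binomial(20, 1/3).
Summing C(20,j)(1/3)^j(2/3)^{20−j} for j = 15,…,20 gives 64841/387420489.

64841/387420489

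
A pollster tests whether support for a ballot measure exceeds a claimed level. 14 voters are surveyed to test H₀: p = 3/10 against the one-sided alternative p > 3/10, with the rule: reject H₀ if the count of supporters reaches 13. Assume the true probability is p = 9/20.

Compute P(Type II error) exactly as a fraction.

β = P(fail to reject H₀ | Ha true) = P(Y ≤ 12 | p = 9/20), Y ~ Binomial(14, 9/20).
Adding the binomial probabilities P(Y=0)+…+P(Y=12) at p = 9/20 gives 1637985675869982373/1638400000000000000.

1637985675869982373/1638400000000000000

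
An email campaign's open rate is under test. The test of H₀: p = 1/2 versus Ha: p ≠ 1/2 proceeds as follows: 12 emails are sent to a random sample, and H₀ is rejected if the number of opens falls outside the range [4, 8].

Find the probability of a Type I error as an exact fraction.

α = P(K ≤ 3 or K ≥ 9 | p = 1/2), K ~ Binomial(12, 1/2).
The two tails are symmetric, so α = 2·(1 + 12 + 66 + 220)/2^12 = 598/4096 = 299/2048.

299/2048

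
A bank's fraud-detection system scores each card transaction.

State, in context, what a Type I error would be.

A Type I error would mean concluding that the transaction is fraudulent when in fact the transaction is legitimate.

With the conventional null hypothesis that the transaction is legitimate:
A Type I error is rejecting H₀ when H₀ is true.
Here that means blocking the transaction and freezing the card when actually the transaction is legitimate.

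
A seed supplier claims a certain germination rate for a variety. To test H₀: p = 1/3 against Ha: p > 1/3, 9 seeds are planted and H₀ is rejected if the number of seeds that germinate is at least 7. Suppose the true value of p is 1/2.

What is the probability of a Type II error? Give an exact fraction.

233/256

β = P(fail to reject H₀ | Ha true) = P(S ≤ 6 | p = 1/2), S ~ Binomial(9, 1/2).
Adding the binomial probabilities P(S=0)+…+P(S=6) at p = 1/2 gives 233/256.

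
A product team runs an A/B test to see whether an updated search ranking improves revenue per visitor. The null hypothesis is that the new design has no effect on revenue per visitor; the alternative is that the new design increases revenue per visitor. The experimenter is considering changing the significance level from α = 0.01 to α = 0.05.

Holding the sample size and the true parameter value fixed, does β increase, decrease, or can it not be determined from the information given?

A larger α widens the rejection region, so when the alternative is true more outcomes lead to rejection — failing to reject becomes less likely.

It decreases.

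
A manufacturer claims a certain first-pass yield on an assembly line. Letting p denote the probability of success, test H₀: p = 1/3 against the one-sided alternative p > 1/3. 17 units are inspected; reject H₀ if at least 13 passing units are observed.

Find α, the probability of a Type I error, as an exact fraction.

44099/129140163

α = P(reject H₀ | H₀ true) = P(X ≥ 13 | p = 1/3), with X ~ Binomial(17, 1/3).
Adding the binomial terms for j = 13 through 17 with p = 1/3 yields 44099/129140163.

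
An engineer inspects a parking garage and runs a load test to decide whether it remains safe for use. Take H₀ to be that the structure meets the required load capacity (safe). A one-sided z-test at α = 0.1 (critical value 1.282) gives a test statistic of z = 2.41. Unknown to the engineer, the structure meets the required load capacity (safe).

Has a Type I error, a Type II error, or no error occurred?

Type I error

Since z = 2.41 > z* = 1.282, H₀ is rejected.
H₀ is true (actually the structure meets the required load capacity (safe)).
Rejecting a true H₀ is a Type I error.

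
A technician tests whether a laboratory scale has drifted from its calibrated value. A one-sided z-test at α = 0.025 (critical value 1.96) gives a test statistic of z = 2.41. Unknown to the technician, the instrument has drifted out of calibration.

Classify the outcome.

No error (correct decision).

The conventional null hypothesis is that the instrument is correctly calibrated.
Since z = 2.41 > z* = 1.96, H₀ is rejected.
H₀ is false (actually the instrument has drifted out of calibration).
The decision matches the true state — no error.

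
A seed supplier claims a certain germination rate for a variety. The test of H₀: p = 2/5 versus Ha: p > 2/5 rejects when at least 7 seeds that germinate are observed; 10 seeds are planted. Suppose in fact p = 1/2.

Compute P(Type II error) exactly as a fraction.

53/64

β = P(fail to reject H₀ | Ha true) = P(S ≤ 6 | p = 1/2), S ~ Binomial(10, 1/2).
Adding the binomial probabilities P(S=0)+…+P(S=6) at p = 1/2 gives 53/64.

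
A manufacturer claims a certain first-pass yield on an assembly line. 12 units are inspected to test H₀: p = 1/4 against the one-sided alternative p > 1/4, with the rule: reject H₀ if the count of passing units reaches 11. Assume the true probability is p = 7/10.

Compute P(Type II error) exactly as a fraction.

914974950051/1000000000000

A Type II error is failing to reject when Ha holds: with p = 7/10, β = P(X ≤ 10).
Summing C(12,j)·(7/10)^j·(3/10)^{12-j} for j = 0..10 gives 914974950051/1000000000000.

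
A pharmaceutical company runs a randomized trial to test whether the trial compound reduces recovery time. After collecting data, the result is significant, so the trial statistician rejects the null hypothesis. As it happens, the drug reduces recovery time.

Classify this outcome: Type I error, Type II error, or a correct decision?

No error — this is a correct decision.

The conventional null hypothesis here is that the drug has no effect on recovery time.
The test rejected a false H₀ — the decision matches the true state.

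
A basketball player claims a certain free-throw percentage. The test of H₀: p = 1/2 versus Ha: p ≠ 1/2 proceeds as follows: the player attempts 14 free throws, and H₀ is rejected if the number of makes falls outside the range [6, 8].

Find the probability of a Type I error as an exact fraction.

Under H₀, Y ~ Binomial(14, 1/2); α is the probability of landing in either tail, P(Y ≤ 5) + P(Y ≥ 9).
By symmetry, α = 2·P(Y ≤ 5) = 2·(1 + 14 + 91 + 364 + 1001 + 2002)/16384 = 6946/16384 = 3473/8192.

3473/8192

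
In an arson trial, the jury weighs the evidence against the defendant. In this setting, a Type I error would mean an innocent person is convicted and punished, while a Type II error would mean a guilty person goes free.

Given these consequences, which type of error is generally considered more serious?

The Type I consequence (an innocent person is convicted and punished) is more severe than the Type II consequence (a guilty person goes free).

Type I error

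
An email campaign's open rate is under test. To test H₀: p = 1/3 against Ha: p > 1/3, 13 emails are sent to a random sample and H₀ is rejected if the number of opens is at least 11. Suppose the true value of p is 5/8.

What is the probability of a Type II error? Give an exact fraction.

β = P(fail to reject H₀ | Ha true) = P(Y ≤ 10 | p = 5/8), Y ~ Binomial(13, 5/8).
Summing C(13,j)·(5/8)^j·(3/8)^{13-j} for j = 0..10 gives 252368141319/274877906944.

252368141319/274877906944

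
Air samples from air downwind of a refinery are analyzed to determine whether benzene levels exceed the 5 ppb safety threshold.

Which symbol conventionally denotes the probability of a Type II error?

β

P(Type II error) = P(fail to reject H₀ | H₀ false) = β.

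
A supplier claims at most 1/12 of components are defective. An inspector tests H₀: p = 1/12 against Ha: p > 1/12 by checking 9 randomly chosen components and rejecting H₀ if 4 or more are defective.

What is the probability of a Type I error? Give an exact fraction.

α = P(reject H₀ | H₀ true) = P(S ≥ 4 | p = 1/12), S ~ Binomial(9, 1/12).
α = 1 − P(S ≤ 3) = 1 − 1284381725/1289945088 = 5563363/1289945088.

5563363/1289945088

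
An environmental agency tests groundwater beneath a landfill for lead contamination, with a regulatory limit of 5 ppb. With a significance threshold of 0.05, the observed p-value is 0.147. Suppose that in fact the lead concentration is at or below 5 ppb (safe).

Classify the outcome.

Neither — the decision is correct.

The conventional null hypothesis is that the lead concentration is at or below 5 ppb (safe).
Since p = 0.147 ≥ α = 0.05, H₀ is not rejected.
H₀ is true (actually the lead concentration is at or below 5 ppb (safe)).
The decision matches the true state — no error.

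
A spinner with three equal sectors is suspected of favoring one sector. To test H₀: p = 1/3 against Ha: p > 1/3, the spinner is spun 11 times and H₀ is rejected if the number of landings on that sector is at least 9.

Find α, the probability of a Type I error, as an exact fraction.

The Type I error probability is α = P(K ≥ 9) computed under H₀, where K ~ Binomial(11, 1/3).
P(K ≥ 9) = Σ_{j=9}^{11} C(11,j)·(1/3)^j·(2/3)^{11-j} = 1/729.

1/729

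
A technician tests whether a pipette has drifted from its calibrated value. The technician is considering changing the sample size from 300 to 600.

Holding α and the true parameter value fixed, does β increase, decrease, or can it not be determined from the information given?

A larger sample reduces the standard error, pulling the sampling distribution under Ha further from the non-rejection region.

It decreases.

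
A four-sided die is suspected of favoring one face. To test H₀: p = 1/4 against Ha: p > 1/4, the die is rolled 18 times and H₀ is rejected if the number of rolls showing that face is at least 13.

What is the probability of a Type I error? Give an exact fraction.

The Type I error probability is α = P(Y ≥ 13) computed under H₀, where Y ~ Binomial(18, 1/4).
Adding the binomial terms for j = 13 through 18 with p = 1/4 yields 588337/17179869184.

588337/17179869184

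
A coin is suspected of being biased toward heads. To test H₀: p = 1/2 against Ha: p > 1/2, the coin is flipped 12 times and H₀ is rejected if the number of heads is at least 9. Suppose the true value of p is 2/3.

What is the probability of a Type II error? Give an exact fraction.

β = P(fail to reject H₀ | Ha true) = P(K ≤ 8 | p = 2/3), K ~ Binomial(12, 2/3).
Adding the binomial probabilities P(K=0)+…+P(K=8) at p = 2/3 gives 107515/177147.

107515/177147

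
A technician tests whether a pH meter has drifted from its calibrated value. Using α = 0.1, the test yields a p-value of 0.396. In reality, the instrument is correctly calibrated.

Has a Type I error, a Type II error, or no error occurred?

The conventional null hypothesis is that the instrument is correctly calibrated.
Since p = 0.396 ≥ α = 0.1, H₀ is not rejected.
H₀ is true (actually the instrument is correctly calibrated).
The decision matches the true state — no error.

Neither — the decision is correct.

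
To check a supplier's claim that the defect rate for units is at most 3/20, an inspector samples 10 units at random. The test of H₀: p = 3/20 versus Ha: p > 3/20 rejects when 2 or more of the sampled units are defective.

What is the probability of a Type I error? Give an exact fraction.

The significance level is the probability, assuming p = 3/20, of seeing 2 or more defectives in 10 draws.
Computing the lower-tail complement: 1 − 5573630195359/10240000000000 = 4666369804641/10240000000000.

4666369804641/10240000000000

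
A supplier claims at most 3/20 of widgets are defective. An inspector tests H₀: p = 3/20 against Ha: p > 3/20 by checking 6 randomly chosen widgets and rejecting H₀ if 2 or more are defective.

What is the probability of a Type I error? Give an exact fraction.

Under H₀, X ~ Binomial(6, 3/20); the Type I error rate is P(X ≥ 2).
Computing the lower-tail complement: 1 − 9938999/12800000 = 2861001/12800000.

2861001/12800000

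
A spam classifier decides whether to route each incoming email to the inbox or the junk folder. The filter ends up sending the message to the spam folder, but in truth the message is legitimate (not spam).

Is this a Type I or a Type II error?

The null hypothesis here is that the message is legitimate (not spam).
'Sending the message to the spam folder' corresponds to rejecting H₀.
H₀ was rejected but H₀ is true — a Type I error (false positive).

Type I error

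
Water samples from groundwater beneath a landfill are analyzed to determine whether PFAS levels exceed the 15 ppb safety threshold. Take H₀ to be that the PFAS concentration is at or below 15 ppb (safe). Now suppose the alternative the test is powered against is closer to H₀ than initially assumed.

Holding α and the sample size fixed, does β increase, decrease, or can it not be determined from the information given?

It increases.

A smaller departure from H₀ means the test statistic under Ha is distributed closer to where it would be under H₀; rejection becomes less likely.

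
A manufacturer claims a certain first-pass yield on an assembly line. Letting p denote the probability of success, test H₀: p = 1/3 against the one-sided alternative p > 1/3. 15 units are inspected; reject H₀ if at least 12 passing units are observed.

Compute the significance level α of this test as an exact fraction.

4091/14348907

The Type I error probability is α = P(K ≥ 12) computed under H₀, where K ~ Binomial(15, 1/3).
P(K ≥ 12) = Σ_{j=12}^{15} C(15,j)·(1/3)^j·(2/3)^{15-j} = 4091/14348907.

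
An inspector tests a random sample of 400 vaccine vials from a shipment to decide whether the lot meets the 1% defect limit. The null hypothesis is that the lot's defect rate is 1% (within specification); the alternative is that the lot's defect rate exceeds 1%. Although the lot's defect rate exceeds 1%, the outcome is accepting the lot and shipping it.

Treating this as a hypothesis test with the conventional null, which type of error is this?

'Accepting the lot and shipping it' corresponds to failing to reject H₀.
H₀ was not rejected but H₀ is false — a Type II error (false negative).

Type II error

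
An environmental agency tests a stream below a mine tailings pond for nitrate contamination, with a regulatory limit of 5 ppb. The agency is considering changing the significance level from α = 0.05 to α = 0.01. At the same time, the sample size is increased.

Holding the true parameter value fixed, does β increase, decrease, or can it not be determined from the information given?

Cannot be determined from the information given.

The first change alone would make β increase; the second alone would make β decrease. Which effect dominates depends on the magnitudes, which are not given.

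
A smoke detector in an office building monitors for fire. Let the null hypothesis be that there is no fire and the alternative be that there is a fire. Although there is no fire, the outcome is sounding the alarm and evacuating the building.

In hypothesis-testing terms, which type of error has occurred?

Type I error

'Sounding the alarm and evacuating the building' corresponds to rejecting H₀.
H₀ was rejected but H₀ is true — a Type I error (false positive).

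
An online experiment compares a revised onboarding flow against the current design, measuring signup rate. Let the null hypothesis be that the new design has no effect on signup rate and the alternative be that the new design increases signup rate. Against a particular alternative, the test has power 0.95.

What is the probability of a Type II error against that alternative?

Power = 1 − β, so β = 1 − 0.95 = 0.05.

0.05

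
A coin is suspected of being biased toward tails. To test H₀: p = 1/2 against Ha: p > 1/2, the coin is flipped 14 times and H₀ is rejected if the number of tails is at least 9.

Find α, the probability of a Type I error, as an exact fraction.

Under H₀, K ~ Binomial(14, 1/2), and α = P(K ≥ 9).
That's C(14,9) + C(14,10) + C(14,11) + C(14,12) + C(14,13) + C(14,14) over 2^14, i.e. (2002 + 1001 + 364 + 91 + 14 + 1)/16384 = 3473/16384.

3473/16384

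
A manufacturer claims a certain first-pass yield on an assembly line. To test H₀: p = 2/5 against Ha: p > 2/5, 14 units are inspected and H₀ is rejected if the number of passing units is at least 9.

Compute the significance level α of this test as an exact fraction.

355950592/6103515625

The Type I error probability is α = P(X ≥ 9) computed under H₀, where X ~ Binomial(14, 2/5).
Summing C(14,j)(2/5)^j(3/5)^{14−j} for j = 9,…,14 gives 355950592/6103515625.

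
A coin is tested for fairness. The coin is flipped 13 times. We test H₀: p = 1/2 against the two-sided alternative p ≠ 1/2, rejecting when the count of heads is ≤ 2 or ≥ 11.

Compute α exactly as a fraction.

23/1024

α = P(X ≤ 2 or X ≥ 11 | p = 1/2), X ~ Binomial(13, 1/2).
The two tails are symmetric, so α = 2·(1 + 13 + 78)/2^13 = 184/8192 = 23/1024.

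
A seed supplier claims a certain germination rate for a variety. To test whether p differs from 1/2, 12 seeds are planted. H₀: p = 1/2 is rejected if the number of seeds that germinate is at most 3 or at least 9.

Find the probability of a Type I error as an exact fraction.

299/2048

Under H₀, S ~ Binomial(12, 1/2); α is the probability of landing in either tail, P(S ≤ 3) + P(S ≥ 9).
The two tails are symmetric, so α = 2·(1 + 12 + 66 + 220)/2^12 = 598/4096 = 299/2048.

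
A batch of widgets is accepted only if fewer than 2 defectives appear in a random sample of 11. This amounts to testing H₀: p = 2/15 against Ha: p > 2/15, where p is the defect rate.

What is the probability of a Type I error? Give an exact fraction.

764941728932/1729951171875

α = P(reject H₀ | H₀ true) = P(Y ≥ 2 | p = 2/15), Y ~ Binomial(11, 2/15).
α = 1 − P(Y ≤ 1) = 1 − 965009442943/1729951171875 = 764941728932/1729951171875.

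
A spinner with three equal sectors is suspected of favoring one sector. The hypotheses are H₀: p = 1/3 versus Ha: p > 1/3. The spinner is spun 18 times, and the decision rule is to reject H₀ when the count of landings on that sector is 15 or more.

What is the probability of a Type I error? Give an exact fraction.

α = P(reject H₀ | H₀ true) = P(S ≥ 15 | p = 1/3), with S ~ Binomial(18, 1/3).
P(S ≥ 15) = Σ_{j=15}^{18} C(18,j)·(1/3)^j·(2/3)^{18-j} = 7177/387420489.

7177/387420489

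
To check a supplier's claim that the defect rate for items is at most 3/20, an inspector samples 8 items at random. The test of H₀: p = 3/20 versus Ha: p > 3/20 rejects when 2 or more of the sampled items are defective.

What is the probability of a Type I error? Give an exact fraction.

α = P(reject H₀ | H₀ true) = P(K ≥ 2 | p = 3/20), K ~ Binomial(8, 3/20).
Computing the lower-tail complement: 1 − 16823885593/25600000000 = 8776114407/25600000000.

8776114407/25600000000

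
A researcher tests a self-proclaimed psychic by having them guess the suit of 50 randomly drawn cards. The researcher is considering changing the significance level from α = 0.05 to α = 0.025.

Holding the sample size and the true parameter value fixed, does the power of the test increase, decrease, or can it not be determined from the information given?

It decreases.

Lowering α raises the bar for rejection; under Ha, the test now fails to reject on outcomes it previously would have rejected.
Since power = 1 − β and β increases, power decreases.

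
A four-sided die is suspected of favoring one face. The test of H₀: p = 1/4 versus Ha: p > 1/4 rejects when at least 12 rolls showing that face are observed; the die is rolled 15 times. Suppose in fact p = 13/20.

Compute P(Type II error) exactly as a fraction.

A Type II error is failing to reject when Ha holds: with p = 13/20, β = P(K ≤ 11).
Summing C(15,j)·(13/20)^j·(7/20)^{15-j} for j = 0..11 gives 6777270377107586237/8192000000000000000.

6777270377107586237/8192000000000000000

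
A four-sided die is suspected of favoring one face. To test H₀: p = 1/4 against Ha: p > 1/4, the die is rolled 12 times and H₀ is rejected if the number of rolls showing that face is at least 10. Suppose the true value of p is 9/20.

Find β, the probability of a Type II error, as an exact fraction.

812745962073749/819200000000000

Under the alternative p = 9/20, S ~ Binomial(12, 9/20); β is the probability the test does not reject, P(S < 10).
Summing C(12,j)·(9/20)^j·(11/20)^{12-j} for j = 0..9 gives 812745962073749/819200000000000.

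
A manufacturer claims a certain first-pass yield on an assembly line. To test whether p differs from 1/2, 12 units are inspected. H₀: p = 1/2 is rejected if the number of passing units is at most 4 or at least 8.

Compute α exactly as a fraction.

397/1024

The significance level is the null-hypothesis probability of the rejection region {≤4} ∪ {≥8}.
By symmetry, α = 2·P(S ≤ 4) = 2·(1 + 12 + 66 + 220 + 495)/4096 = 1588/4096 = 397/1024.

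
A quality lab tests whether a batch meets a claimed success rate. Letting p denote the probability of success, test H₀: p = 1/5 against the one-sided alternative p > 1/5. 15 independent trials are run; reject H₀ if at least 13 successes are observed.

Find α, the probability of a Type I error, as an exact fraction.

Under H₀, S ~ Binomial(15, 1/5), and α = P(S ≥ 13).
Adding the binomial terms for j = 13 through 15 with p = 1/5 yields 1741/30517578125.

1741/30517578125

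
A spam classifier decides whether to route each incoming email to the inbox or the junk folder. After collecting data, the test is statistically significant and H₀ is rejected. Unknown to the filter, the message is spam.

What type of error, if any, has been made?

No error (correct decision).

The conventional null hypothesis here is that the message is legitimate (not spam).
The test rejected a false H₀ — the decision matches the true state.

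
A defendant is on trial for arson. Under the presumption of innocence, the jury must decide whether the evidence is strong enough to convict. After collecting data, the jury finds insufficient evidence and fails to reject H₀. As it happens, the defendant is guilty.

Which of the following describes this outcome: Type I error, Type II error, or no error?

The conventional null hypothesis here is that the defendant is innocent.
H₀ was not rejected, but H₀ is actually false.
Failing to reject a false null hypothesis is a Type II error (false negative).

Type II error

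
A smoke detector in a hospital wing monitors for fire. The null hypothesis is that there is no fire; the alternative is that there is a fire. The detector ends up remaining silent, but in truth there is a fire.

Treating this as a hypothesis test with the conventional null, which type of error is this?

'Remaining silent' corresponds to failing to reject H₀.
H₀ was not rejected but H₀ is false — a Type II error (false negative).

Type II error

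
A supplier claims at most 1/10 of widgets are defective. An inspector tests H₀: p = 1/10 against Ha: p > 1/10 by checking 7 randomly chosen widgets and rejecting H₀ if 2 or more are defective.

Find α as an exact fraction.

Under H₀, X ~ Binomial(7, 1/10); the Type I error rate is P(X ≥ 2).
Via the complement, α = 1 − Σ_{j=0}^{1} C(7,j)(1/10)^j(9/10)^{7-j} = 93559/625000.

93559/625000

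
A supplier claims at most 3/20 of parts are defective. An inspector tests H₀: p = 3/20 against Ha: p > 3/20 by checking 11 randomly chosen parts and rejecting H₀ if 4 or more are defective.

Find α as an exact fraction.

355557667797/5120000000000

α = P(reject H₀ | H₀ true) = P(S ≥ 4 | p = 3/20), S ~ Binomial(11, 3/20).
α = 1 − P(S ≤ 3) = 1 − 4764442332203/5120000000000 = 355557667797/5120000000000.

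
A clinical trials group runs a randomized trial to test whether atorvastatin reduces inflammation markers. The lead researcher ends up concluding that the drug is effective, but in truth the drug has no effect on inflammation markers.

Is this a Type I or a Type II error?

The null hypothesis here is that the drug has no effect on inflammation markers.
'Concluding that the drug is effective' corresponds to rejecting H₀.
H₀ was rejected but H₀ is true — a Type I error (false positive).

Type I error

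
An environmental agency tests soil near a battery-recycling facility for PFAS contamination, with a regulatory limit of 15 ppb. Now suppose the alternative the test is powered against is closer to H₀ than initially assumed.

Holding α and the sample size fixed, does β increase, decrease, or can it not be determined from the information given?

It increases.

A smaller true effect puts the Ha sampling distribution closer to H₀, so more of it falls in the non-rejection region.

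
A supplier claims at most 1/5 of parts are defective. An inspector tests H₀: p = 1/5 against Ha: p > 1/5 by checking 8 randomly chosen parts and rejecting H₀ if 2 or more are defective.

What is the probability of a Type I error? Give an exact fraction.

The significance level is the probability, assuming p = 1/5, of seeing 2 or more defectives in 8 draws.
α = 1 − P(Y ≤ 1) = 1 − 196608/390625 = 194017/390625.

194017/390625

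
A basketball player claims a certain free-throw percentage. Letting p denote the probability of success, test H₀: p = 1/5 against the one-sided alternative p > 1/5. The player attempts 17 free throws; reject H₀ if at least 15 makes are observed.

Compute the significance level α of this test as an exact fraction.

The Type I error probability is α = P(S ≥ 15) computed under H₀, where S ~ Binomial(17, 1/5).
P(S ≥ 15) = Σ_{j=15}^{17} C(17,j)·(1/5)^j·(4/5)^{17-j} = 449/152587890625.

449/152587890625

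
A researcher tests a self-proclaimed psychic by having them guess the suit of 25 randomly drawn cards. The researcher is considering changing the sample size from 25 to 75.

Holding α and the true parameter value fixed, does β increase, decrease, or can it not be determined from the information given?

It decreases.

More data shrinks sampling variability; the test statistic under Ha concentrates further from the null value, making rejection more likely.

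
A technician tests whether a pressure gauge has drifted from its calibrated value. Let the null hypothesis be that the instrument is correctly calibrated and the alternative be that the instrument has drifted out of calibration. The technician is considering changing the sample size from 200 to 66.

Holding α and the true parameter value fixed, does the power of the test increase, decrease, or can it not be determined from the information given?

It decreases.

Reducing n widens both sampling distributions, so the test has less ability to distinguish Ha from H₀.
Since power = 1 − β and β increases, power decreases.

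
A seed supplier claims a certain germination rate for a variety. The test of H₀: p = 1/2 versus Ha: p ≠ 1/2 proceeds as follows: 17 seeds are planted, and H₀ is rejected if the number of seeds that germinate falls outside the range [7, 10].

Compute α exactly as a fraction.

10889/32768

α = P(S ≤ 6 or S ≥ 11 | p = 1/2), S ~ Binomial(17, 1/2).
By symmetry, α = 2·P(S ≤ 6) = 2·(1 + 17 + 136 + 680 + 2380 + 6188 + 12376)/131072 = 43556/131072 = 10889/32768.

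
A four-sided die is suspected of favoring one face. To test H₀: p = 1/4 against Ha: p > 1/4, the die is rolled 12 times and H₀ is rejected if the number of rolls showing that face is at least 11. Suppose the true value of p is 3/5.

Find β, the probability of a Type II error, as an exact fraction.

Under the alternative p = 3/5, X ~ Binomial(12, 3/5); β is the probability the test does not reject, P(X < 11).
Equivalently, β = 1 − P(X ≥ 11) = 239357656/244140625.

239357656/244140625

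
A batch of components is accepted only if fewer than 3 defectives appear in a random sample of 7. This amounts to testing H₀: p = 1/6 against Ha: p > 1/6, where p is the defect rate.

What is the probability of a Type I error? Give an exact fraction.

331/3456

The significance level is the probability, assuming p = 1/6, of seeing 3 or more defectives in 7 draws.
Via the complement, α = 1 − Σ_{j=0}^{2} C(7,j)(1/6)^j(5/6)^{7-j} = 331/3456.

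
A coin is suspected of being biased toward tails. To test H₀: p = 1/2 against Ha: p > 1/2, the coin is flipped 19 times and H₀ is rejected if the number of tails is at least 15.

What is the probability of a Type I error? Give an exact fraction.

α = P(reject H₀ | H₀ true) = P(Y ≥ 15 | p = 1/2), with Y ~ Binomial(19, 1/2).
That's C(19,15) + C(19,16) + C(19,17) + C(19,18) + C(19,19) over 2^19, i.e. (3876 + 969 + 171 + 19 + 1)/524288 = 5036/524288 = 1259/131072.

1259/131072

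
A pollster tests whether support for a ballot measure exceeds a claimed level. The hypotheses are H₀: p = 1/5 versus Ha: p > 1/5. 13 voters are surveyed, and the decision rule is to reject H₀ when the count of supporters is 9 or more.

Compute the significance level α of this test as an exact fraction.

Under H₀, Y ~ Binomial(13, 1/5), and α = P(Y ≥ 9).
Summing C(13,j)(1/5)^j(4/5)^{13−j} for j = 9,…,13 gives 40529/244140625.

40529/244140625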